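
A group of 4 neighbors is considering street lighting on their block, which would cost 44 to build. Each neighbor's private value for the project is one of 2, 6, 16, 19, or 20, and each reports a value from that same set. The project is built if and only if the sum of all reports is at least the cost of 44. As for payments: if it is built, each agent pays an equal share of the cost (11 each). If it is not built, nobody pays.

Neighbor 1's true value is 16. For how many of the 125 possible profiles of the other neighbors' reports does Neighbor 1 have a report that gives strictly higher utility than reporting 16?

Others report (2, 2, 20): truth gives 0; report 20 gives 5 > 0. Violating.
Others report (2, 6, 16): truth gives 0; report 20 gives 5 > 0. Violating.
Others report (2, 6, 19): truth gives 0; report 19 gives 5 > 0. Violating.
Others report (2, 16, 6): truth gives 0; report 20 gives 5 > 0. Violating.
Others report (2, 2, 2): truth gives 0; no alternative beats it.
Others report (2, 2, 6): truth gives 0; no alternative beats it.
(Checking all 125 profiles: 15 have a profitable deviation, 110 do not.)

15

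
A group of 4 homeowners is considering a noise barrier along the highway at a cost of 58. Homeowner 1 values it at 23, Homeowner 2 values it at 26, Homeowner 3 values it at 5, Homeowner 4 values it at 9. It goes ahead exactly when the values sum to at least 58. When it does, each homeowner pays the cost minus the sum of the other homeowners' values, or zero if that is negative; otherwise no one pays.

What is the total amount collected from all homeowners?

43

Total value 63 ≥ cost 58, so it is built.
Homeowner 1: others sum to 40; max(0, 58 - 40) = 18.
Homeowner 2: others sum to 37; max(0, 58 - 37) = 21.
Homeowner 3: others sum to 58; max(0, 58 - 58) = 0.
Homeowner 4: others sum to 54; max(0, 58 - 54) = 4.
Total collected = 18 + 21 + 0 + 4 = 43.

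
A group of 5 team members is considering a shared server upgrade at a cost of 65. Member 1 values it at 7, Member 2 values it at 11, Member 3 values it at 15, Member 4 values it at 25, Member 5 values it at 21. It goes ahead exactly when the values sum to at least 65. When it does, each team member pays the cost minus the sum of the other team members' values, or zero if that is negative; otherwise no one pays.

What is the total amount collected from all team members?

19

Total value 79 ≥ cost 65, so it is built.
Member 1: others sum to 72; max(0, 65 - 72) = 0.
Member 2: others sum to 68; max(0, 65 - 68) = 0.
Member 3: others sum to 64; max(0, 65 - 64) = 1.
Member 4: others sum to 54; max(0, 65 - 54) = 11.
Member 5: others sum to 58; max(0, 65 - 58) = 7.
Total collected = 0 + 0 + 1 + 11 + 7 = 19.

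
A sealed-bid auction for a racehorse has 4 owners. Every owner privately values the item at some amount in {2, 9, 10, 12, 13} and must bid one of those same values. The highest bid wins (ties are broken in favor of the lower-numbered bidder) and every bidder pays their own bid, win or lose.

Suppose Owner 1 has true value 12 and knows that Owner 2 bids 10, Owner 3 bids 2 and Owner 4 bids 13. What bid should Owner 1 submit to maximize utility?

Bid 2: loses but pays 2, utility -2.
Bid 9: loses but pays 9, utility -9.
Bid 10: loses but pays 10, utility -10.
Bid 12: loses but pays 12, utility -12.
Bid 13: wins, pays 13, utility 12 - 13 = -1.
The best choice is 13 with utility -1.

13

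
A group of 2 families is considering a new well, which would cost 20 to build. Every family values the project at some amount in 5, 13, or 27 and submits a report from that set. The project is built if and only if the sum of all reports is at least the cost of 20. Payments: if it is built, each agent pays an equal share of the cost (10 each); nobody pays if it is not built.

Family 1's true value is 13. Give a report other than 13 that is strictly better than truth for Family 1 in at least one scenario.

Suppose Family 2 reports 5.
Report 13: project not built, utility 0.
Report 27: project built, pays 10, utility 13 - 10 = 3.
So reporting 27 beats truth here (3 > 0).

27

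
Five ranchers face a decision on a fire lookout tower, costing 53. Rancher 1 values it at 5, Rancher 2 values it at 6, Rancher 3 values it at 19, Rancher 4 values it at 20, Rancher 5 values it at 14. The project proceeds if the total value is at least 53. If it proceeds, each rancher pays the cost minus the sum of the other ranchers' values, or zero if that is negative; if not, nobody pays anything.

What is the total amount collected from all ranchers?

Total value 64 ≥ cost 53, so it is built.
Rancher 1: others sum to 59; max(0, 53 - 59) = 0.
Rancher 2: others sum to 58; max(0, 53 - 58) = 0.
Rancher 3: others sum to 45; max(0, 53 - 45) = 8.
Rancher 4: others sum to 44; max(0, 53 - 44) = 9.
Rancher 5: others sum to 50; max(0, 53 - 50) = 3.
Total collected = 0 + 0 + 8 + 9 + 3 = 20.

20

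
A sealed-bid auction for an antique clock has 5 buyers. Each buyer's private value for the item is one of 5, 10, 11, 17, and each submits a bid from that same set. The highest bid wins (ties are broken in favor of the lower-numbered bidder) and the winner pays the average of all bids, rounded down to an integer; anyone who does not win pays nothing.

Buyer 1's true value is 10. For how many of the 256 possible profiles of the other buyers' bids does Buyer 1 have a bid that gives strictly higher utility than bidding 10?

Others bid (5, 5, 5, 5): truth gives 4; bid 5 gives 5 > 4. Violating.
Others bid (5, 5, 5, 11): truth gives 0; bid 11 gives 3 > 0. Violating.
Others bid (5, 5, 5, 17): truth gives 0; bid 17 gives 1 > 0. Violating.
Others bid (5, 5, 10, 11): truth gives 0; bid 11 gives 2 > 0. Violating.
Others bid (5, 5, 5, 10): truth gives 3; no alternative beats it.
Others bid (5, 5, 10, 5): truth gives 3; no alternative beats it.
(Checking all 256 profiles: 55 have a profitable deviation, 201 do not.)

55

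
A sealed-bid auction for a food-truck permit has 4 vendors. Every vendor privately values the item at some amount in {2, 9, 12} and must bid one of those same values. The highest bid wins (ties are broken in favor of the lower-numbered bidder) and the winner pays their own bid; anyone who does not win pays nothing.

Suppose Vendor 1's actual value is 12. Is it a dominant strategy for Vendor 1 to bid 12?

Consider the case where Vendor 2 bids 2, Vendor 3 bids 2 and Vendor 4 bids 2.
Truthful bid 12: wins, pays 12, utility 12 - 12 = 0.
Bid 2 instead: wins, pays 2, utility 12 - 2 = 10.
Since 10 > 0, bidding 2 is strictly better here, so truthful bidding is not dominant.

No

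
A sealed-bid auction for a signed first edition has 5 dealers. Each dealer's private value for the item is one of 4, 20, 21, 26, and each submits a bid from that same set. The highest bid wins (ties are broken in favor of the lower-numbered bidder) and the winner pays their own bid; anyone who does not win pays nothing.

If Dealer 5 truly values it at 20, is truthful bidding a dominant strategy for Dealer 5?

Yes

Check each profile of the others' bids and compare truth against every alternative bid.
Others bid (4, 4, 4, 4): truth gives 0, best alternative gives 0.
Others bid (4, 4, 4, 20): truth gives 0, best alternative gives 0.
Others bid (4, 4, 4, 21): truth gives 0, best alternative gives 0.
Others bid (4, 4, 4, 26): truth gives 0, best alternative gives 0.
Others bid (4, 4, 20, 4): truth gives 0, best alternative gives 0.
Others bid (4, 4, 20, 20): truth gives 0, best alternative gives 0.
(Remaining 250 profiles checked similarly; truth is weakly best in each.)
In every case the truthful bid is at least as good as any alternative, so it is a dominant strategy.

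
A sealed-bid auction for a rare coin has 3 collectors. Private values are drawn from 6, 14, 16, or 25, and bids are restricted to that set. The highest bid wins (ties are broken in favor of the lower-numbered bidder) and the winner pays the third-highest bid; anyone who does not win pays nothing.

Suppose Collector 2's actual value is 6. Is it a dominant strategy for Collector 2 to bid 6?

Yes

Check each profile of the others' bids and compare truth against every alternative bid.
Others bid (6, 6): truth gives 0, best alternative gives 0.
Others bid (6, 14): truth gives 0, best alternative gives 0.
Others bid (6, 16): truth gives 0, best alternative gives 0.
Others bid (6, 25): truth gives 0, best alternative gives 0.
Others bid (14, 6): truth gives 0, best alternative gives 0.
Others bid (14, 14): truth gives 0, best alternative gives 0.
(Remaining 10 profiles checked similarly; truth is weakly best in each.)
In every case the truthful bid is at least as good as any alternative, so it is a dominant strategy.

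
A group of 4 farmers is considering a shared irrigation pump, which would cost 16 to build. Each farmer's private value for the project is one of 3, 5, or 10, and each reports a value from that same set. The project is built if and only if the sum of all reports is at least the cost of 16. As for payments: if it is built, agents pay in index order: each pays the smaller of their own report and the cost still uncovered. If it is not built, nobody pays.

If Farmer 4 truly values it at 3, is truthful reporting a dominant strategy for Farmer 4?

Check each profile of the others' reports and compare truth against every alternative report.
Others report (3, 3, 5): truth gives 0, best alternative gives -2.
Others report (3, 5, 3): truth gives 0, best alternative gives -2.
Others report (5, 3, 3): truth gives 0, best alternative gives -2.
Others report (3, 3, 10): truth gives 3, best alternative gives 3.
Others report (3, 5, 10): truth gives 3, best alternative gives 3.
Others report (3, 10, 3): truth gives 3, best alternative gives 3.
(Remaining 21 profiles checked similarly; truth is weakly best in each.)
In every case the truthful report is at least as good as any alternative, so it is a dominant strategy.

Yes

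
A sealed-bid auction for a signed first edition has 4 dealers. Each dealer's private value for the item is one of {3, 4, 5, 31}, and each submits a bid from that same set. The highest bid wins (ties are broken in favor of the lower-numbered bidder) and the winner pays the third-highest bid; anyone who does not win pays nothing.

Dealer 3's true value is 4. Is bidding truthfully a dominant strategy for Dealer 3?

Consider the case where Dealer 1 bids 3, Dealer 2 bids 3 and Dealer 4 bids 5.
Truthful bid 4: loses, pays 0, utility 0.
Bid 5 instead: wins, pays 3, utility 4 - 3 = 1.
Since 1 > 0, bidding 5 is strictly better here, so truthful bidding is not dominant.

No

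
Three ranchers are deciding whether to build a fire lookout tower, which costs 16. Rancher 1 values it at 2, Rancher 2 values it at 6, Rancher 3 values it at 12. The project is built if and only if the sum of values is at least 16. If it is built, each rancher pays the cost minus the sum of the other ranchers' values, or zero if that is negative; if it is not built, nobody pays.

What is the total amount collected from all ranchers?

Total value 20 ≥ cost 16, so it is built.
Rancher 1: others sum to 18; max(0, 16 - 18) = 0.
Rancher 2: others sum to 14; max(0, 16 - 14) = 2.
Rancher 3: others sum to 8; max(0, 16 - 8) = 8.
Total collected = 0 + 2 + 8 = 10.

10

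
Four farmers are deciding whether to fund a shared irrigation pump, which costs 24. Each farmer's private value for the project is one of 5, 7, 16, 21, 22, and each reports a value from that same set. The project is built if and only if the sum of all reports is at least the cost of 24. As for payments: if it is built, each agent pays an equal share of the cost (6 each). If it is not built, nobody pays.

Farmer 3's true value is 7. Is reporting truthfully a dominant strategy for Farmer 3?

Consider the case where Farmer 1 reports 5, Farmer 2 reports 5 and Farmer 4 reports 5.
Truthful report 7: project not built, utility 0.
Report 16 instead: project built, pays 6, utility 7 - 6 = 1.
Since 1 > 0, reporting 16 is strictly better here, so truthful reporting is not dominant.

No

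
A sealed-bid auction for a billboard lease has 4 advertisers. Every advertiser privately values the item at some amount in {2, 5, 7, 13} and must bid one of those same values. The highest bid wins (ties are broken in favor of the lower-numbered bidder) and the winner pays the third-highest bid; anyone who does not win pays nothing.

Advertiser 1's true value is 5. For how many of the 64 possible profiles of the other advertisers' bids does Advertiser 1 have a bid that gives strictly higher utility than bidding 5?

Others bid (2, 2, 7): truth gives 0; bid 7 gives 3 > 0. Violating.
Others bid (2, 2, 13): truth gives 0; bid 13 gives 3 > 0. Violating.
Others bid (2, 7, 2): truth gives 0; bid 7 gives 3 > 0. Violating.
Others bid (2, 13, 2): truth gives 0; bid 13 gives 3 > 0. Violating.
Others bid (2, 2, 2): truth gives 3; no alternative beats it.
Others bid (2, 2, 5): truth gives 3; no alternative beats it.
(Checking all 64 profiles: 6 have a profitable deviation, 58 do not.)

6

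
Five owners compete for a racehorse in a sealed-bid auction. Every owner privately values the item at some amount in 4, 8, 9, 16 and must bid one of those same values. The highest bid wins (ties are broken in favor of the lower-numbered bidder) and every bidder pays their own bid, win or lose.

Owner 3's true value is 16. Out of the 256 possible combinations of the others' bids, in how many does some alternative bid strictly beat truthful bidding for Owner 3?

Others bid (4, 4, 4, 4): truth gives 0; bid 8 gives 8 > 0. Violating.
Others bid (4, 4, 4, 8): truth gives 0; bid 8 gives 8 > 0. Violating.
Others bid (4, 4, 4, 9): truth gives 0; bid 9 gives 7 > 0. Violating.
Others bid (4, 4, 8, 4): truth gives 0; bid 8 gives 8 > 0. Violating.
Others bid (4, 4, 4, 16): truth gives 0; no alternative beats it.
Others bid (4, 4, 8, 16): truth gives 0; no alternative beats it.
(Checking all 256 profiles: 148 have a profitable deviation, 108 do not.)

148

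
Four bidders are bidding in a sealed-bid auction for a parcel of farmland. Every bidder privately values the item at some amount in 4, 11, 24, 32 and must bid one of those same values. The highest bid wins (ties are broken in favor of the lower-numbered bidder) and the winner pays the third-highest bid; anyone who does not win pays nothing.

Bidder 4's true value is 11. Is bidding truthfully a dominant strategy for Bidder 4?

Consider the case where Bidder 1 bids 4, Bidder 2 bids 4 and Bidder 3 bids 11.
Truthful bid 11: loses, pays 0, utility 0.
Bid 24 instead: wins, pays 4, utility 11 - 4 = 7.
Since 7 > 0, bidding 24 is strictly better here, so truthful bidding is not dominant.

No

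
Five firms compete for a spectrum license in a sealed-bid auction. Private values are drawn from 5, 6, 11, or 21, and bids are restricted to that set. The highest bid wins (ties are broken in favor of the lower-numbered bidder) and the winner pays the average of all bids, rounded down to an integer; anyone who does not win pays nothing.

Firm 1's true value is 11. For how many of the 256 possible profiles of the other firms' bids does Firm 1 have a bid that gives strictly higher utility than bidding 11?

16

Others bid (5, 5, 5, 5): truth gives 5; bid 5 gives 6 > 5. Violating.
Others bid (5, 5, 5, 6): truth gives 5; bid 6 gives 6 > 5. Violating.
Others bid (5, 5, 6, 5): truth gives 5; bid 6 gives 6 > 5. Violating.
Others bid (5, 5, 6, 6): truth gives 5; bid 6 gives 6 > 5. Violating.
Others bid (5, 5, 5, 11): truth gives 4; no alternative beats it.
Others bid (5, 5, 5, 21): truth gives 0; no alternative beats it.
(Checking all 256 profiles: 16 have a profitable deviation, 240 do not.)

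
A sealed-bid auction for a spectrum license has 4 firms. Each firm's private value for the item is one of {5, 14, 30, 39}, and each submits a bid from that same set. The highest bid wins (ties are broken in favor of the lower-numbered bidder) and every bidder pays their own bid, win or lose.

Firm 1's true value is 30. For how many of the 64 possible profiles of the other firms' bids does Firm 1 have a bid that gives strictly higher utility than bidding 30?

Others bid (5, 5, 5): truth gives 0; bid 5 gives 25 > 0. Violating.
Others bid (5, 5, 14): truth gives 0; bid 14 gives 16 > 0. Violating.
Others bid (5, 5, 39): truth gives -30; bid 5 gives -5 > -30. Violating.
Others bid (5, 14, 5): truth gives 0; bid 14 gives 16 > 0. Violating.
Others bid (5, 5, 30): truth gives 0; no alternative beats it.
Others bid (5, 14, 30): truth gives 0; no alternative beats it.
(Checking all 64 profiles: 45 have a profitable deviation, 19 do not.)

45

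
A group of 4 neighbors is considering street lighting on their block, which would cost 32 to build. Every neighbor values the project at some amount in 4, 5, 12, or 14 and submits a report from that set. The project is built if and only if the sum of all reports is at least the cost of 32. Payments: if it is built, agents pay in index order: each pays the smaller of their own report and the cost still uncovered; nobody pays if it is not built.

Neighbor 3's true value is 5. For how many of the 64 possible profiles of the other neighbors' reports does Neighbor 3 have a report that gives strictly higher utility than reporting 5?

28

Others report (4, 12, 12): truth gives 0; report 4 gives 1 > 0. Violating.
Others report (4, 12, 14): truth gives 0; report 4 gives 1 > 0. Violating.
Others report (4, 14, 12): truth gives 0; report 4 gives 1 > 0. Violating.
Others report (4, 14, 14): truth gives 0; report 4 gives 1 > 0. Violating.
Others report (4, 4, 4): truth gives 0; no alternative beats it.
Others report (4, 4, 5): truth gives 0; no alternative beats it.
(Checking all 64 profiles: 28 have a profitable deviation, 36 do not.)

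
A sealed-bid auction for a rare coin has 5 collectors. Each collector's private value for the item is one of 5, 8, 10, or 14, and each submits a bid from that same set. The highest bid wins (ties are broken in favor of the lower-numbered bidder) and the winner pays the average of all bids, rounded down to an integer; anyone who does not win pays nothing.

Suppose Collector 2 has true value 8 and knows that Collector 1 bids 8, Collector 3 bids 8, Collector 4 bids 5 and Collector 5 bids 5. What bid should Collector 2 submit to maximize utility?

10

Bid 5: loses, pays 0, utility 0.
Bid 8: loses, pays 0, utility 0.
Bid 10: wins, pays 7, utility 8 - 7 = 1.
Bid 14: wins, pays 8, utility 8 - 8 = 0.
The best choice is 10 with utility 1.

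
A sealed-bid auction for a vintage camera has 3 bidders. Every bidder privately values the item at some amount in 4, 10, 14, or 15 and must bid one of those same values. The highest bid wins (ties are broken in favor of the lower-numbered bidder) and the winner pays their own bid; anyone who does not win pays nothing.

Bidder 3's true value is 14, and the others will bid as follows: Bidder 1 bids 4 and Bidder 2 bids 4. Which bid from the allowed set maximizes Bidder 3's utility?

Bid 4: loses, pays 0, utility 0.
Bid 10: wins, pays 10, utility 14 - 10 = 4.
Bid 14: wins, pays 14, utility 14 - 14 = 0.
Bid 15: wins, pays 15, utility 14 - 15 = -1.
The best choice is 10 with utility 4.

10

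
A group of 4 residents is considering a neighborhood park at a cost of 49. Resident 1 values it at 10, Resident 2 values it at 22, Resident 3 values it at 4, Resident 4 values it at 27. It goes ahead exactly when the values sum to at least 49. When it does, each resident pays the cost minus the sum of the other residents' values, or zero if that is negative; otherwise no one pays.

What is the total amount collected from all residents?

Total value 63 ≥ cost 49, so it is built.
Resident 1: others sum to 53; max(0, 49 - 53) = 0.
Resident 2: others sum to 41; max(0, 49 - 41) = 8.
Resident 3: others sum to 59; max(0, 49 - 59) = 0.
Resident 4: others sum to 36; max(0, 49 - 36) = 13.
Total collected = 0 + 8 + 0 + 13 = 21.

21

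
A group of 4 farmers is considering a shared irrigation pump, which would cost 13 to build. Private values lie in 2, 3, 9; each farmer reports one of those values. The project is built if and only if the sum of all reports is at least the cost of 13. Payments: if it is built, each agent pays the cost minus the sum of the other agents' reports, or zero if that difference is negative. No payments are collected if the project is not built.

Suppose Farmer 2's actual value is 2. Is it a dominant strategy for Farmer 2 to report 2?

Yes

Check each profile of the others' reports and compare truth against every alternative report.
Others report (2, 2, 9): truth gives 2, best alternative gives 2.
Others report (2, 3, 9): truth gives 2, best alternative gives 2.
Others report (2, 9, 2): truth gives 2, best alternative gives 2.
Others report (2, 9, 3): truth gives 2, best alternative gives 2.
Others report (2, 9, 9): truth gives 2, best alternative gives 2.
Others report (3, 2, 9): truth gives 2, best alternative gives 2.
(Remaining 21 profiles checked similarly; truth is weakly best in each.)
In every case the truthful report is at least as good as any alternative, so it is a dominant strategy.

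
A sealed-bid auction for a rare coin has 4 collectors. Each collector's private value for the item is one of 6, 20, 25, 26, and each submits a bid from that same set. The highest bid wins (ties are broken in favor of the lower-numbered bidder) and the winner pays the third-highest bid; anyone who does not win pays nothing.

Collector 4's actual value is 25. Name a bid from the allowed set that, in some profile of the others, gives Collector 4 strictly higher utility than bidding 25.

Suppose Collector 1 bids 6, Collector 2 bids 6 and Collector 3 bids 25.
Bid 25: loses, pays 0, utility 0.
Bid 26: wins, pays 6, utility 25 - 6 = 19.
So bidding 26 beats truth here (19 > 0).

26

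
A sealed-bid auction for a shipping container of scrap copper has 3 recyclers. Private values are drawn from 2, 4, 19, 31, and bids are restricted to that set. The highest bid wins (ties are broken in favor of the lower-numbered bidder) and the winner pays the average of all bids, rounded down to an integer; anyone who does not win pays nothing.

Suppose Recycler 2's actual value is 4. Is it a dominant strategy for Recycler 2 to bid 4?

Yes

Check each profile of the others' bids and compare truth against every alternative bid.
Others bid (2, 2): truth gives 2, best alternative gives 0.
Others bid (2, 4): truth gives 1, best alternative gives 0.
Others bid (2, 19): truth gives 0, best alternative gives 0.
Others bid (2, 31): truth gives 0, best alternative gives 0.
Others bid (4, 2): truth gives 0, best alternative gives 0.
Others bid (4, 4): truth gives 0, best alternative gives 0.
(Remaining 10 profiles checked similarly; truth is weakly best in each.)
In every case the truthful bid is at least as good as any alternative, so it is a dominant strategy.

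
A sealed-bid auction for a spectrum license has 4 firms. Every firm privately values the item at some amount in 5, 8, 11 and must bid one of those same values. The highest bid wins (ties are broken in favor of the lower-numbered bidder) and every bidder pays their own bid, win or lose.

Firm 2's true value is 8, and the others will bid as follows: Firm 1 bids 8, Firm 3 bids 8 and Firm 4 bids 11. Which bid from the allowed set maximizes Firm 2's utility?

Bid 5: loses but pays 5, utility -5.
Bid 8: loses but pays 8, utility -8.
Bid 11: wins, pays 11, utility 8 - 11 = -3.
The best choice is 11 with utility -3.

11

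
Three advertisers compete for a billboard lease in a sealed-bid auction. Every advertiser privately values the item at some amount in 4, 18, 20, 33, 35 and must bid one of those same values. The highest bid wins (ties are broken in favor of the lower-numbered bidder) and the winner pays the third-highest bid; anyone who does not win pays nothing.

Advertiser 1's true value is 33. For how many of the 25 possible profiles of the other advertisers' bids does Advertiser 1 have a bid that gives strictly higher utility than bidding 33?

Others bid (4, 35): truth gives 0; bid 35 gives 29 > 0. Violating.
Others bid (18, 35): truth gives 0; bid 35 gives 15 > 0. Violating.
Others bid (20, 35): truth gives 0; bid 35 gives 13 > 0. Violating.
Others bid (35, 4): truth gives 0; bid 35 gives 29 > 0. Violating.
Others bid (4, 4): truth gives 29; no alternative beats it.
Others bid (4, 18): truth gives 29; no alternative beats it.
(Checking all 25 profiles: 6 have a profitable deviation, 19 do not.)

6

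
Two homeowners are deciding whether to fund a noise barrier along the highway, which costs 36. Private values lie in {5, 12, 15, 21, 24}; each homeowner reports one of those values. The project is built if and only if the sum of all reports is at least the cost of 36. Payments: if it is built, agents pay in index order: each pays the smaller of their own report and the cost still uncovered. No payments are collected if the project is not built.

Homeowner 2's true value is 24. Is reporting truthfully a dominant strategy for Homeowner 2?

Check each profile of the others' reports and compare truth against every alternative report.
Others report (24): truth gives 12, best alternative gives 12.
Others report (21): truth gives 9, best alternative gives 9.
Others report (15): truth gives 3, best alternative gives 3.
Others report (5): truth gives 0, best alternative gives 0.
Others report (12): truth gives 0, best alternative gives 0.
In every case the truthful report is at least as good as any alternative, so it is a dominant strategy.

Yes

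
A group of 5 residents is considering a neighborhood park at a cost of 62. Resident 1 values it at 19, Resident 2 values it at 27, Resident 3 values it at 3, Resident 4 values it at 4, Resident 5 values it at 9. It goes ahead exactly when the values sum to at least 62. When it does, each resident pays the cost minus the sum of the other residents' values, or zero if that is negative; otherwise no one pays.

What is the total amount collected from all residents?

62

Total value 62 ≥ cost 62, so it is built.
Resident 1: others sum to 43; max(0, 62 - 43) = 19.
Resident 2: others sum to 35; max(0, 62 - 35) = 27.
Resident 3: others sum to 59; max(0, 62 - 59) = 3.
Resident 4: others sum to 58; max(0, 62 - 58) = 4.
Resident 5: others sum to 53; max(0, 62 - 53) = 9.
Total collected = 19 + 27 + 3 + 4 + 9 = 62.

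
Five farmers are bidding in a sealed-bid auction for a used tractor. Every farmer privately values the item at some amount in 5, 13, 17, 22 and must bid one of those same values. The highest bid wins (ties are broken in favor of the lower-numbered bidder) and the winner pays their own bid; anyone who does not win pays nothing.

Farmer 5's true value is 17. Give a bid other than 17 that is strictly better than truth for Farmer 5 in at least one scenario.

13

Suppose Farmer 1 bids 5, Farmer 2 bids 5, Farmer 3 bids 5 and Farmer 4 bids 5.
Bid 17: wins, pays 17, utility 17 - 17 = 0.
Bid 13: wins, pays 13, utility 17 - 13 = 4.
So bidding 13 beats truth here (4 > 0).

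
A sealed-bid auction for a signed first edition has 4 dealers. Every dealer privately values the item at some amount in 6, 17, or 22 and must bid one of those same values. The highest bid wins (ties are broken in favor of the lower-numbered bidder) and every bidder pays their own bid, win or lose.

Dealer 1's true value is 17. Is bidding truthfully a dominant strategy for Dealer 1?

No

Consider the case where Dealer 2 bids 6, Dealer 3 bids 6 and Dealer 4 bids 6.
Truthful bid 17: wins, pays 17, utility 17 - 17 = 0.
Bid 6 instead: wins, pays 6, utility 17 - 6 = 11.
Since 11 > 0, bidding 6 is strictly better here, so truthful bidding is not dominant.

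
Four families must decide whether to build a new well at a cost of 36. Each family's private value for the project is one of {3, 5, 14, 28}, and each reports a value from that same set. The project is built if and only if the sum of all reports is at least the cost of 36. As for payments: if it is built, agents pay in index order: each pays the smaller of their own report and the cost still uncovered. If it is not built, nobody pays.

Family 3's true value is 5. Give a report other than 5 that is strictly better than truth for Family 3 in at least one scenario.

3

Suppose Family 1 reports 3, Family 2 reports 3 and Family 4 reports 28.
Report 5: project built, pays 5, utility 5 - 5 = 0.
Report 3: project built, pays 3, utility 5 - 3 = 2.
So reporting 3 beats truth here (2 > 0).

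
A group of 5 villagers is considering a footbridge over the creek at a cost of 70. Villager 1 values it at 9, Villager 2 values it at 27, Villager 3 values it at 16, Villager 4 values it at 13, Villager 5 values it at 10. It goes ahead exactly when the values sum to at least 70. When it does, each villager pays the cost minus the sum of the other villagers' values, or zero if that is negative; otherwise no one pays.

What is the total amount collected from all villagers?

Total value 75 ≥ cost 70, so it is built.
Villager 1: others sum to 66; max(0, 70 - 66) = 4.
Villager 2: others sum to 48; max(0, 70 - 48) = 22.
Villager 3: others sum to 59; max(0, 70 - 59) = 11.
Villager 4: others sum to 62; max(0, 70 - 62) = 8.
Villager 5: others sum to 65; max(0, 70 - 65) = 5.
Total collected = 4 + 22 + 11 + 8 + 5 = 50.

50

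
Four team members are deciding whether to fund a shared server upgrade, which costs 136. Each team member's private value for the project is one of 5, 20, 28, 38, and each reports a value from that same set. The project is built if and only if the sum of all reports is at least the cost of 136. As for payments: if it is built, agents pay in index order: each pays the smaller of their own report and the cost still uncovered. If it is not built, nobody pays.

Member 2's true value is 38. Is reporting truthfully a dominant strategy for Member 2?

No

Consider the case where Member 1 reports 38, Member 3 reports 38 and Member 4 reports 38.
Truthful report 38: project built, pays 38, utility 38 - 38 = 0.
Report 28 instead: project built, pays 28, utility 38 - 28 = 10.
Since 10 > 0, reporting 28 is strictly better here, so truthful reporting is not dominant.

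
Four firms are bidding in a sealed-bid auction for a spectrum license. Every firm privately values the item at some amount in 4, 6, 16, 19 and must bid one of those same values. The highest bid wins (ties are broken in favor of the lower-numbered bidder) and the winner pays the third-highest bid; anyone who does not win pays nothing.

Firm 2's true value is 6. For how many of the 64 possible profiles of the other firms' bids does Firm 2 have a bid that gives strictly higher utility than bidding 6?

Others bid (4, 4, 16): truth gives 0; bid 16 gives 2 > 0. Violating.
Others bid (4, 4, 19): truth gives 0; bid 19 gives 2 > 0. Violating.
Others bid (4, 16, 4): truth gives 0; bid 16 gives 2 > 0. Violating.
Others bid (4, 19, 4): truth gives 0; bid 19 gives 2 > 0. Violating.
Others bid (4, 4, 4): truth gives 2; no alternative beats it.
Others bid (4, 4, 6): truth gives 2; no alternative beats it.
(Checking all 64 profiles: 6 have a profitable deviation, 58 do not.)

6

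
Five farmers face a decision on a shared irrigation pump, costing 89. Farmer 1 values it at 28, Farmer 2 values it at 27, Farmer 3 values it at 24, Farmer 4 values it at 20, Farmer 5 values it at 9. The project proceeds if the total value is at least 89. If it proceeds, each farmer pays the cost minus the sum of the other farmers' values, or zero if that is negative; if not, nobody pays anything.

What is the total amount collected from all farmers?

Total value 108 ≥ cost 89, so it is built.
Farmer 1: others sum to 80; max(0, 89 - 80) = 9.
Farmer 2: others sum to 81; max(0, 89 - 81) = 8.
Farmer 3: others sum to 84; max(0, 89 - 84) = 5.
Farmer 4: others sum to 88; max(0, 89 - 88) = 1.
Farmer 5: others sum to 99; max(0, 89 - 99) = 0.
Total collected = 9 + 8 + 5 + 1 + 0 = 23.

23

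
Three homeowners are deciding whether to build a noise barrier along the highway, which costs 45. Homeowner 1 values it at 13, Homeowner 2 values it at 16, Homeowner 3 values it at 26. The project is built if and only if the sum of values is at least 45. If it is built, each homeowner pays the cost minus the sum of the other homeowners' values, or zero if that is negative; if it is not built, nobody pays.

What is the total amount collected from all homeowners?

Total value 55 ≥ cost 45, so it is built.
Homeowner 1: others sum to 42; max(0, 45 - 42) = 3.
Homeowner 2: others sum to 39; max(0, 45 - 39) = 6.
Homeowner 3: others sum to 29; max(0, 45 - 29) = 16.
Total collected = 3 + 6 + 16 = 25.

25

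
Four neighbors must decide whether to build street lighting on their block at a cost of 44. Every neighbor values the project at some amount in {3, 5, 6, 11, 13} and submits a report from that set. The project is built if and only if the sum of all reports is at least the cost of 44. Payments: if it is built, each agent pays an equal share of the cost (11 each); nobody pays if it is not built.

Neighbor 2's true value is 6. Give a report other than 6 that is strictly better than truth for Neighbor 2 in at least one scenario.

Suppose Neighbor 1 reports 13, Neighbor 3 reports 13 and Neighbor 4 reports 13.
Report 6: project built, pays 11, utility 6 - 11 = -5.
Report 3: project not built, utility 0.
So reporting 3 beats truth here (0 > -5).

3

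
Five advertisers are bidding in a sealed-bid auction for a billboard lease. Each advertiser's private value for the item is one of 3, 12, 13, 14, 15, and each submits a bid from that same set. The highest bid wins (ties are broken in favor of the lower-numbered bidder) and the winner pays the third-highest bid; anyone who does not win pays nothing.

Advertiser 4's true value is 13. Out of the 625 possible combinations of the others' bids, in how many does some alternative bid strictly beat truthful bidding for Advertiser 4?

Others bid (3, 3, 3, 14): truth gives 0; bid 14 gives 10 > 0. Violating.
Others bid (3, 3, 3, 15): truth gives 0; bid 15 gives 10 > 0. Violating.
Others bid (3, 3, 12, 14): truth gives 0; bid 14 gives 1 > 0. Violating.
Others bid (3, 3, 12, 15): truth gives 0; bid 15 gives 1 > 0. Violating.
Others bid (3, 3, 3, 3): truth gives 10; no alternative beats it.
Others bid (3, 3, 3, 12): truth gives 10; no alternative beats it.
(Checking all 625 profiles: 64 have a profitable deviation, 561 do not.)

64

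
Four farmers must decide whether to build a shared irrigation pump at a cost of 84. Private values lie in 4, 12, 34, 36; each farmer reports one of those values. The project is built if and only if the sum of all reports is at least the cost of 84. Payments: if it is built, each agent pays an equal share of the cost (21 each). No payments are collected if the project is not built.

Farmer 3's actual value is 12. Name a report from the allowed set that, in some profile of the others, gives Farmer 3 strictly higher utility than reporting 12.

Suppose Farmer 1 reports 4, Farmer 2 reports 34 and Farmer 4 reports 34.
Report 12: project built, pays 21, utility 12 - 21 = -9.
Report 4: project not built, utility 0.
So reporting 4 beats truth here (0 > -9).

4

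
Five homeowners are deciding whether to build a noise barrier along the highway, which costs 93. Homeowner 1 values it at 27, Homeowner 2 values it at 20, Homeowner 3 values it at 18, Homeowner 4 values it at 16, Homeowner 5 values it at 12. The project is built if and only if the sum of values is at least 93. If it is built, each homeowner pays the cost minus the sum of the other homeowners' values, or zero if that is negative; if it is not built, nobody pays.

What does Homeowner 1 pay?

Total value 93 ≥ cost 93, so the project is built.
The other homeowners' values sum to 66.
Cost minus that sum is 93 - 66 = 27.

27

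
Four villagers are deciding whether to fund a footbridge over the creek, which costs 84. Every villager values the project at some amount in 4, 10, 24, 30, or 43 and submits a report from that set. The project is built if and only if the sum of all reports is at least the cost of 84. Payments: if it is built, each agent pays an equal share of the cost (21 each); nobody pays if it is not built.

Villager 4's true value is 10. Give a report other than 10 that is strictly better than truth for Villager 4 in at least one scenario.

4

Suppose Villager 1 reports 4, Villager 2 reports 30 and Villager 3 reports 43.
Report 10: project built, pays 21, utility 10 - 21 = -11.
Report 4: project not built, utility 0.
So reporting 4 beats truth here (0 > -11).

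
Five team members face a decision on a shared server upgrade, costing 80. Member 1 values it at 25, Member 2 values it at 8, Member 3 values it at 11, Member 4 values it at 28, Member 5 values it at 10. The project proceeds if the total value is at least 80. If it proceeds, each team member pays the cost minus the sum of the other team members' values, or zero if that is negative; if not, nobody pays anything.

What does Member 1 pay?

Total value 82 ≥ cost 80, so the project is built.
The other team members' values sum to 57.
Cost minus that sum is 80 - 57 = 23.

23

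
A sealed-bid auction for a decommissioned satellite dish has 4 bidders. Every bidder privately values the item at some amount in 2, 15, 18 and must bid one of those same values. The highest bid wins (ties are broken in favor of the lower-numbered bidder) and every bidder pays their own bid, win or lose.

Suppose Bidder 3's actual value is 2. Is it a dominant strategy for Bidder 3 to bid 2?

Yes

Check each profile of the others' bids and compare truth against every alternative bid.
Others bid (2, 2, 18): truth gives -2, best alternative gives -15.
Others bid (2, 15, 2): truth gives -2, best alternative gives -15.
Others bid (2, 15, 15): truth gives -2, best alternative gives -15.
Others bid (2, 15, 18): truth gives -2, best alternative gives -15.
Others bid (2, 18, 2): truth gives -2, best alternative gives -15.
Others bid (2, 18, 15): truth gives -2, best alternative gives -15.
(Remaining 21 profiles checked similarly; truth is weakly best in each.)
In every case the truthful bid is at least as good as any alternative, so it is a dominant strategy.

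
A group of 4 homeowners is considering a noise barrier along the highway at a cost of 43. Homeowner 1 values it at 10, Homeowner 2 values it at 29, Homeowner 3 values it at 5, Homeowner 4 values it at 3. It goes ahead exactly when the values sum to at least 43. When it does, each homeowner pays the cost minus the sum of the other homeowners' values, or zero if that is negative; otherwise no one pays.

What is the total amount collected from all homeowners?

32

Total value 47 ≥ cost 43, so it is built.
Homeowner 1: others sum to 37; max(0, 43 - 37) = 6.
Homeowner 2: others sum to 18; max(0, 43 - 18) = 25.
Homeowner 3: others sum to 42; max(0, 43 - 42) = 1.
Homeowner 4: others sum to 44; max(0, 43 - 44) = 0.
Total collected = 6 + 25 + 1 + 0 = 32.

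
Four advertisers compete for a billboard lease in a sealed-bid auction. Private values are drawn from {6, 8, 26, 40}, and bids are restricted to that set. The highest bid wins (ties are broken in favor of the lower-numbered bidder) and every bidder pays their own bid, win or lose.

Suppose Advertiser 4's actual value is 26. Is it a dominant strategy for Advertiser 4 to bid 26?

No

Consider the case where Advertiser 1 bids 6, Advertiser 2 bids 6 and Advertiser 3 bids 6.
Truthful bid 26: wins, pays 26, utility 26 - 26 = 0.
Bid 8 instead: wins, pays 8, utility 26 - 8 = 18.
Since 18 > 0, bidding 8 is strictly better here, so truthful bidding is not dominant.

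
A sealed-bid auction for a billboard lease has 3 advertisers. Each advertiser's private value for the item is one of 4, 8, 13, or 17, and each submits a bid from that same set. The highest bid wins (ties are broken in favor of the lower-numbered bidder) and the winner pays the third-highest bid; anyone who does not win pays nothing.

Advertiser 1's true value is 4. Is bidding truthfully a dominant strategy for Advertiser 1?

Check each profile of the others' bids and compare truth against every alternative bid.
Others bid (8, 8): truth gives 0, best alternative gives -4.
Others bid (4, 4): truth gives 0, best alternative gives 0.
Others bid (4, 8): truth gives 0, best alternative gives 0.
Others bid (4, 13): truth gives 0, best alternative gives 0.
Others bid (4, 17): truth gives 0, best alternative gives 0.
Others bid (8, 4): truth gives 0, best alternative gives 0.
(Remaining 10 profiles checked similarly; truth is weakly best in each.)
In every case the truthful bid is at least as good as any alternative, so it is a dominant strategy.

Yes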